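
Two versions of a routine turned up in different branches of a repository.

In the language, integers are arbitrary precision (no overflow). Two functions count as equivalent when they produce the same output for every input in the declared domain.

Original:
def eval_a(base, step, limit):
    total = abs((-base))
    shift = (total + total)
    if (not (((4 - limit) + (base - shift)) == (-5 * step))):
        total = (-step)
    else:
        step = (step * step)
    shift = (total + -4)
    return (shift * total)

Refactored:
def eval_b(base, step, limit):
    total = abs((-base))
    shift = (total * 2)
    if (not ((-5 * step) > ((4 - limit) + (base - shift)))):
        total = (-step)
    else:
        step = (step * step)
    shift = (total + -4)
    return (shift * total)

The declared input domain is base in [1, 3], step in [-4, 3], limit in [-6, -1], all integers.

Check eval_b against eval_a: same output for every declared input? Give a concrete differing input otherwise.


These are not equivalent — on base=1, step=-4, limit=-6 the outputs split (0 vs -3).
eval_a: total becomes 1; next shift becomes 2; next (not (((4 - limit) + (base - shift)) == (-5 * step))) evaluates to true; next total becomes 4; next shift becomes 0; next final value 0
eval_b: total becomes 1; next shift becomes 2; next (not ((-5 * step) > ((4 - limit) + (base - shift)))) evaluates to false; next step becomes 16; next shift becomes -3; next final value -3
verdict: not equivalent; witness: base=1, step=-4, limit=-6


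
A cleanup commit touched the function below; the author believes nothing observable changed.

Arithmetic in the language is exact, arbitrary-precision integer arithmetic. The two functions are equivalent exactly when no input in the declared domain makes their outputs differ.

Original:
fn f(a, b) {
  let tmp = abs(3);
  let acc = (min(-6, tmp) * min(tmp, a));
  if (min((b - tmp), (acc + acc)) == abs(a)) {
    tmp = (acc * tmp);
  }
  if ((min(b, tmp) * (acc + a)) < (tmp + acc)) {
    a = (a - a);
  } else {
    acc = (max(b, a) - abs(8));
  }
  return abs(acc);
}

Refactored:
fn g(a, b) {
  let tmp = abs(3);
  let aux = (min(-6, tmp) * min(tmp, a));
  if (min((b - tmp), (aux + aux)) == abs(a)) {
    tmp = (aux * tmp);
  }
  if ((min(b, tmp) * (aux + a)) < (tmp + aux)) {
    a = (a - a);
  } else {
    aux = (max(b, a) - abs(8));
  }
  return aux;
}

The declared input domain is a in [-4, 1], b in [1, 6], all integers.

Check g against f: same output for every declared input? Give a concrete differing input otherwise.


These are not equivalent — on a=-4, b=2 the outputs split (6 vs -6).
f: tmp=3, then acc=24, then (min((b - tmp), (acc + acc)) == abs(a)) is false, then ((min(b, tmp) * (acc + a)) < (tmp + acc)) is false, then acc=-6, then returns 6
g: tmp=3, then aux=24, then (min((b - tmp), (aux + aux)) == abs(a)) is false, then ((min(b, tmp) * (aux + a)) < (tmp + aux)) is false, then aux=-6, then returns -6
verdict: not equivalent; witness: a=-4, b=2


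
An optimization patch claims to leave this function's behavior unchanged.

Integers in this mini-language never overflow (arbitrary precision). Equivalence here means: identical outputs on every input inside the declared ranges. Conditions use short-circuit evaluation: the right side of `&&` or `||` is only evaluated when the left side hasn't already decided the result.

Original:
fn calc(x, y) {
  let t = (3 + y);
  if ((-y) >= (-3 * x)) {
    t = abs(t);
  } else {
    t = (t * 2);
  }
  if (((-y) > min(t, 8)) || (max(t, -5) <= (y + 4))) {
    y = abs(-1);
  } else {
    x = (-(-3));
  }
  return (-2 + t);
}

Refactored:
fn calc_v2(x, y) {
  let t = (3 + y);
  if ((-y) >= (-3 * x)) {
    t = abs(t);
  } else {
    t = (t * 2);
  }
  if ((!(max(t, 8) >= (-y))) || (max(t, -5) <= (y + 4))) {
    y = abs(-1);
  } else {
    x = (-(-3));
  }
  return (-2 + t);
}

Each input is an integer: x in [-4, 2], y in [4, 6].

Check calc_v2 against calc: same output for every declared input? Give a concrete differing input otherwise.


The suspicious edit (`min(t, 8)` became `max(t, 8)`) never changes the result for any input inside the declared domain; all 21 inputs agree.
verdict: equivalent


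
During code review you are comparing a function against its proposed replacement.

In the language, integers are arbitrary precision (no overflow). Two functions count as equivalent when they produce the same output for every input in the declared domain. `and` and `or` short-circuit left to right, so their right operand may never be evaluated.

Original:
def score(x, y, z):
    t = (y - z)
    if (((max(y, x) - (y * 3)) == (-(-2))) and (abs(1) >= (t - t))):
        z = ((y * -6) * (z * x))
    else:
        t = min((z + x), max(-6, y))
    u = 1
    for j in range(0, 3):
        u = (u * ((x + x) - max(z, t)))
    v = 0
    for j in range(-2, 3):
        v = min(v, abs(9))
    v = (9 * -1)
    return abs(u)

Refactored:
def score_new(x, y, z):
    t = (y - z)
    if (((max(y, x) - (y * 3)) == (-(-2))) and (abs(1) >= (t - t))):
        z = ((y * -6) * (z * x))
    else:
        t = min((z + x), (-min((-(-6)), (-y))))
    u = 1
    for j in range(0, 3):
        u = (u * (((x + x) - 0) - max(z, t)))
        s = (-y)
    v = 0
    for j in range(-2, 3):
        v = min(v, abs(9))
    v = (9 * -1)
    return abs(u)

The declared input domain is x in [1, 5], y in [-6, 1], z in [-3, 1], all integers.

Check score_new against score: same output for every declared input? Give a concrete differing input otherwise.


Behavior is preserved: although constant usage differs; also statement counts differ; also arithmetic usage differs; also min/max/abs usage differs; also local variable names differ, the outputs never diverge.
Spot check at x=3, y=-4, z=-2 — score: t=-2, then (((max(y, x) - (y * 3)) == (-(-2))) and (abs(1) >= (t - t))) is false, then t=-4, then u=1, then (j=0), then u=8, then (j=1), then u=64, then (j=2), then u=512, then v=0, then (j=-2), then v=0, then (j=-1), then v=0, then (j=0), then v=0, then (j=1), then v=0, then (j=2), then v=0, then v=-9, then returns 512. score_new: t=-2, then (((max(y, x) - (y * 3)) == (-(-2))) and (abs(1) >= (t - t))) is false, then t=-4, then u=1, then (j=0), then u=8, then s=4, then (j=1), then u=64, then s=4, then (j=2), then u=512, then s=4, then v=0, then (j=-2), then v=0, then (j=-1), then v=0, then (j=0), then v=0, then (j=1), then v=0, then (j=2), then v=0, then v=-9, then returns 512. Both give 512.
Every one of the 200 inputs gives matching results.
verdict: equivalent


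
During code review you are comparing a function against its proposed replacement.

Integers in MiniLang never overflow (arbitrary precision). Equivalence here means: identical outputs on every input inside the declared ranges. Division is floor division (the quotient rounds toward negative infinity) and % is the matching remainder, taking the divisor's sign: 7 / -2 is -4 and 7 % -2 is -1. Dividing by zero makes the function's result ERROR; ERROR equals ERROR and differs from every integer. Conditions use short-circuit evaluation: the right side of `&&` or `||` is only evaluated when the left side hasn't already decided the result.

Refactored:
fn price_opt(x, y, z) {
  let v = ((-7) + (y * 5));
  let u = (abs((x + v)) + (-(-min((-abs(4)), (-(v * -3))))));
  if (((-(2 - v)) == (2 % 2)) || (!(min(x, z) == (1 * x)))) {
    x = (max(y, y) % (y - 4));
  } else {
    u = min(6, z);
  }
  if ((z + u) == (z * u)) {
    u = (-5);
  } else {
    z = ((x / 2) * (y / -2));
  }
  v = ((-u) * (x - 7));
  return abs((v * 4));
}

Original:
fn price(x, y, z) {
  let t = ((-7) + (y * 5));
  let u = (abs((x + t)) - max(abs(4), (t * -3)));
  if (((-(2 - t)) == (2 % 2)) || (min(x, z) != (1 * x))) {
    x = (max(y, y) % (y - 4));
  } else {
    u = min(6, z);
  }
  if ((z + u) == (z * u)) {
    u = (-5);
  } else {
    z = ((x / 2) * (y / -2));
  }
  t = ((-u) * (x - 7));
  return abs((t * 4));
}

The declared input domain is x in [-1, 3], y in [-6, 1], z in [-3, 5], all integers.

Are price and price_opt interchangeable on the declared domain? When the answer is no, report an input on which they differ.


Behavior is preserved: although boolean connective usage differs; local variable names differ; arithmetic usage differs; comparison usage differs; min/max/abs usage differs, the outputs never diverge.
Tracing x=-1, y=-5, z=0: price: t=-32, then u=-63, then (((-(2 - t)) == (2 % 2)) || (min(x, z) != (1 * x))) is false, then u=0, then ((z + u) == (z * u)) is true, then u=-5, then t=-40, then returns 160 | price_opt: v=-32, then u=-63, then (((-(2 - v)) == (2 % 2)) || (!(min(x, z) == (1 * x)))) is false, then u=0, then ((z + u) == (z * u)) is true, then u=-5, then v=-40, then returns 160 — matching result 160.
Across all 360 domain points the two functions coincide.
verdict: equivalent


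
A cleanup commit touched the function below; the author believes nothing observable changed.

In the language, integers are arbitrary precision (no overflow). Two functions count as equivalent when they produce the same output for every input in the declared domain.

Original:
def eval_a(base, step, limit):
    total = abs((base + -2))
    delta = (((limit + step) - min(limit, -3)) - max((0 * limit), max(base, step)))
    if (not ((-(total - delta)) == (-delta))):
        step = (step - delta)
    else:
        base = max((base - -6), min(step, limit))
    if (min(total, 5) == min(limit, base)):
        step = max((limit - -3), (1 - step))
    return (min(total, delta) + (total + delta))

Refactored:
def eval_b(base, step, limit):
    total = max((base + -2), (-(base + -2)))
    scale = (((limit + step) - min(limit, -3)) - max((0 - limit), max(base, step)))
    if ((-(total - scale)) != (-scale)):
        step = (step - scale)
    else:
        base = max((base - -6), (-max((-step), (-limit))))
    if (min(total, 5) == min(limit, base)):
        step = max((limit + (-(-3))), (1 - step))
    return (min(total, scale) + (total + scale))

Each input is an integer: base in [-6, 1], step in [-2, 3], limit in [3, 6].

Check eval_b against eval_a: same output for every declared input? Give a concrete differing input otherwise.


These are not equivalent — on base=-6, step=-2, limit=3 the outputs split (16 vs 20).
eval_a: total=8, then delta=4, then (not ((-(total - delta)) == (-delta))) is false, then base=0, then (min(total, 5) == min(limit, base)) is false, then returns 16
eval_b: total=8, then scale=6, then ((-(total - scale)) != (-scale)) is true, then step=-8, then (min(total, 5) == min(limit, base)) is false, then returns 20
verdict: not equivalent; witness: base=-6, step=-2, limit=3


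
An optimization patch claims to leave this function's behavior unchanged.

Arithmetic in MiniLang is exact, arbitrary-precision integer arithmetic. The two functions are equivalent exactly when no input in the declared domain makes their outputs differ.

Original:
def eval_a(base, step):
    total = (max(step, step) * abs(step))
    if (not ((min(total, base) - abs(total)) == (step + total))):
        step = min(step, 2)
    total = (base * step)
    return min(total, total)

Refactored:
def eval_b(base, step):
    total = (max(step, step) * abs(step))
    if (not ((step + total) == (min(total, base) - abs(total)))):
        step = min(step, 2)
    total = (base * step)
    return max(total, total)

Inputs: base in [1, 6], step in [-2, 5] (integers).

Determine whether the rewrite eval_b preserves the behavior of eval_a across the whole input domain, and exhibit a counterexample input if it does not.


The one real change (`min(total, total)` became `max(total, total)`) has no effect anywhere in the declared ranges; all 48 inputs agree.
verdict: equivalent


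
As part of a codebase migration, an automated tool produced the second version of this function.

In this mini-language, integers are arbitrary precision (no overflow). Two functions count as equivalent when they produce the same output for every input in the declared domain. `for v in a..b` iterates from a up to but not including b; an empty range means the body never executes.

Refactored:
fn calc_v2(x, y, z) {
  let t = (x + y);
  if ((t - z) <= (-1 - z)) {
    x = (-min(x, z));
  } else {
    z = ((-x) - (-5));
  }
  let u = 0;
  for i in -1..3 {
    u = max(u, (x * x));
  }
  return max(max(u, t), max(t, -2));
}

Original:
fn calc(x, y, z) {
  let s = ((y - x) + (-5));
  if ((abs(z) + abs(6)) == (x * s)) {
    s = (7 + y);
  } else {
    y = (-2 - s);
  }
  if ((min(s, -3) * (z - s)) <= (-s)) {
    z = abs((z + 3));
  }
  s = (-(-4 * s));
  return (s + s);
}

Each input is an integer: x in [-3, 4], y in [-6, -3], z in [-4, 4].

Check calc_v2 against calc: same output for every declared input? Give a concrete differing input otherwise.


At x=-3, y=-6, z=-4: calc gives -64, calc_v2 gives 16.
verdict: not equivalent; witness: x=-3, y=-6, z=-4


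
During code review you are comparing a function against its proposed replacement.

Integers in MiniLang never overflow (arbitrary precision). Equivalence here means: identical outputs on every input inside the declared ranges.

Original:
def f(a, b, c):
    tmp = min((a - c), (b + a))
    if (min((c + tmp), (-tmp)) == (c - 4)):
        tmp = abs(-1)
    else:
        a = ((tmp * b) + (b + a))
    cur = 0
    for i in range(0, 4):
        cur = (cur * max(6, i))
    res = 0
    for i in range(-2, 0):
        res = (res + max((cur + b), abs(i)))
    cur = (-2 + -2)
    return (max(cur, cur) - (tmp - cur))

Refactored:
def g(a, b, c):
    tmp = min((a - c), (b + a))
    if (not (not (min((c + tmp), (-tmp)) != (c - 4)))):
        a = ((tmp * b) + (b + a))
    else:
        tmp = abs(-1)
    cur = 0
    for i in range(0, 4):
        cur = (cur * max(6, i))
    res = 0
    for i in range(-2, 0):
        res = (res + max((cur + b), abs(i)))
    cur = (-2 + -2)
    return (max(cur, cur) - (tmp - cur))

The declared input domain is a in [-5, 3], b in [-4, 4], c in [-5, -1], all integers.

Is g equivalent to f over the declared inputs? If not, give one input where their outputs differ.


Behavior is preserved: although boolean connective usage differs, plus comparison usage differs, the outputs never diverge.
Spot check at a=-1, b=-4, c=-2 — f: tmp = -5; (min((c + tmp), (-tmp)) == (c - 4)) -> false; a = 15; cur = 0; [i=0]; cur = 0; [i=1]; cur = 0; [i=2]; cur = 0; [i=3]; cur = 0; res = 0; [i=-2]; res = 2; [i=-1]; res = 3; cur = -4; return -3. g: tmp = -5; (not (not (min((c + tmp), (-tmp)) != (c - 4)))) -> true; a = 15; cur = 0; [i=0]; cur = 0; [i=1]; cur = 0; [i=2]; cur = 0; [i=3]; cur = 0; res = 0; [i=-2]; res = 2; [i=-1]; res = 3; cur = -4; return -3. Both give -3.
Every one of the 405 inputs gives matching results.
verdict: equivalent


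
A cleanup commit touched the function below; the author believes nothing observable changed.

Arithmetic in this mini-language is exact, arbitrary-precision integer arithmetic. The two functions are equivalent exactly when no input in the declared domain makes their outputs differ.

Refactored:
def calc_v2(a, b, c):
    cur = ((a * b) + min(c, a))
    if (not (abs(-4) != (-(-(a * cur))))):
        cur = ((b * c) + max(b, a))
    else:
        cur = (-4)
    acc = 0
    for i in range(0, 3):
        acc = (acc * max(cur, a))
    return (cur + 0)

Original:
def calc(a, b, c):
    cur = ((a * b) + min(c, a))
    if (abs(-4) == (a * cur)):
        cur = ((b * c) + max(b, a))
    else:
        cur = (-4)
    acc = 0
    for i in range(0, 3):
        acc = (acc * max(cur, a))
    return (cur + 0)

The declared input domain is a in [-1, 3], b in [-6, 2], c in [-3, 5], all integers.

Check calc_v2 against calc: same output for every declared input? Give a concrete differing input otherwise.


The two are interchangeable: boolean connective usage differs, comparison usage differs, and every declared input agrees.
One worked example (a=0, b=1, c=-1) — calc: cur=-1, then (abs(-4) == (a * cur)) is false, then cur=-4, then acc=0, then (i=0), then acc=0, then (i=1), then acc=0, then (i=2), then acc=0, then returns -4; calc_v2: cur=-1, then (not (abs(-4) != (-(-(a * cur))))) is false, then cur=-4, then acc=0, then (i=0), then acc=0, then (i=1), then acc=0, then (i=2), then acc=0, then returns -4; agreement on -4.
Every one of the 405 inputs gives matching results.
verdict: equivalent


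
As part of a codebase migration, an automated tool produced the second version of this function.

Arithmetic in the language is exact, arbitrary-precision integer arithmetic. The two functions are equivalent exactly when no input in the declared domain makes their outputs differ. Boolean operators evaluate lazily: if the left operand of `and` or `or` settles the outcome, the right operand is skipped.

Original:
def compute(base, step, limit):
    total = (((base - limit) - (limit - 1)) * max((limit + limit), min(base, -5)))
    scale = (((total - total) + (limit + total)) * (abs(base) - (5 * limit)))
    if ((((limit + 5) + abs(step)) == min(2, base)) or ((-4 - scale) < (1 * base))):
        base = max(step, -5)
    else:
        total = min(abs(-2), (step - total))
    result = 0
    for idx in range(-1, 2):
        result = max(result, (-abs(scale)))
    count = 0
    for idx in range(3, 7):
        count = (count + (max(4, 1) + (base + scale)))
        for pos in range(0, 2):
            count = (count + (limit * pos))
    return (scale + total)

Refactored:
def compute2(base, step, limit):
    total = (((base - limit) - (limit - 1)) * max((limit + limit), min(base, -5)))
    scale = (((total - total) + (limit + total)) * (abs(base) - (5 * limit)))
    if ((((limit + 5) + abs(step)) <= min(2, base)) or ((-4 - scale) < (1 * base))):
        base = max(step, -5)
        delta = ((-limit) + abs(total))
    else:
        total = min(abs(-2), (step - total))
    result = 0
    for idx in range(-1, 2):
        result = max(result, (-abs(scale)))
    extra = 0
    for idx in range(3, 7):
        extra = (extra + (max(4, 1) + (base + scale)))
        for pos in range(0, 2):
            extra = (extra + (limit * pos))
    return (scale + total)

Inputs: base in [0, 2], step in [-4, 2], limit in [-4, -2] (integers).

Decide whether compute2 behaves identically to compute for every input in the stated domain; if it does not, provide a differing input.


Evaluate both at base=2, step=0, limit=-4.
compute: total := -55 | scale := -1298 | ((((limit + 5) + abs(step)) == min(2, base)) or ((-4 - scale) < (1 * base))): false | total := 2 | result := 0 | iter idx=-1: | result := 0 | iter idx=0: | result := 0 | iter idx=1: | result := 0 | count := 0 | iter idx=3: | count := -1292 | iter pos=0: | count := -1292 | iter pos=1: | count := -1296 | iter idx=4: | count := -2588 | iter pos=0: | count := -2588 | iter pos=1: | count := -2592 | iter idx=5: | count := -3884 | iter pos=0: | count := -3884 | iter pos=1: | count := -3888 | iter idx=6: | count := -5180 | iter pos=0: | count := -5180 | iter pos=1: | count := -5184 | result -1296
compute2: total := -55 | scale := -1298 | ((((limit + 5) + abs(step)) <= min(2, base)) or ((-4 - scale) < (1 * base))): true | base := 0 | delta := 59 | result := 0 | iter idx=-1: | result := 0 | iter idx=0: | result := 0 | iter idx=1: | result := 0 | extra := 0 | iter idx=3: | extra := -1294 | iter pos=0: | extra := -1294 | iter pos=1: | extra := -1298 | iter idx=4: | extra := -2592 | iter pos=0: | extra := -2592 | iter pos=1: | extra := -2596 | iter idx=5: | extra := -3890 | iter pos=0: | extra := -3890 | iter pos=1: | extra := -3894 | iter idx=6: | extra := -5188 | iter pos=0: | extra := -5188 | iter pos=1: | extra := -5192 | result -1353
-1296 != -1353, so the rewrite changes behavior.
verdict: not equivalent; witness: base=2, step=0, limit=-4


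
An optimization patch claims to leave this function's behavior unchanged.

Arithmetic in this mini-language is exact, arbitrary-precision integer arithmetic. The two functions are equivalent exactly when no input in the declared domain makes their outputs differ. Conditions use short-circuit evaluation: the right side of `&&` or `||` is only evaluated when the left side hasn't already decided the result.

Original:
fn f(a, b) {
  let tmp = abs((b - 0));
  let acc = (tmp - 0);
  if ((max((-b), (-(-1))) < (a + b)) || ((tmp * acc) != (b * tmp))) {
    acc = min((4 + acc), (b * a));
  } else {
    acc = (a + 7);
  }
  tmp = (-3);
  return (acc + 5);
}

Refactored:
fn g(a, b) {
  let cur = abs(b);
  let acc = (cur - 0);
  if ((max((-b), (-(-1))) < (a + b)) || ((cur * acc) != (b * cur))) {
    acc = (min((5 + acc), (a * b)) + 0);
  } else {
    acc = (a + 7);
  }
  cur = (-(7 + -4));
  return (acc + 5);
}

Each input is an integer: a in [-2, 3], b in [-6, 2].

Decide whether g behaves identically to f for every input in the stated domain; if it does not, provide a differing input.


The rewrite breaks on a=-2, b=-6, where the results are 15 and 16.
f: tmp := 6 | acc := 6 | ((max((-b), (-(-1))) < (a + b)) || ((tmp * acc) != (b * tmp))): true | acc := 10 | tmp := -3 | result 15
g: cur := 6 | acc := 6 | ((max((-b), (-(-1))) < (a + b)) || ((cur * acc) != (b * cur))): true | acc := 11 | cur := -3 | result 16
verdict: not equivalent; witness: a=-2, b=-6


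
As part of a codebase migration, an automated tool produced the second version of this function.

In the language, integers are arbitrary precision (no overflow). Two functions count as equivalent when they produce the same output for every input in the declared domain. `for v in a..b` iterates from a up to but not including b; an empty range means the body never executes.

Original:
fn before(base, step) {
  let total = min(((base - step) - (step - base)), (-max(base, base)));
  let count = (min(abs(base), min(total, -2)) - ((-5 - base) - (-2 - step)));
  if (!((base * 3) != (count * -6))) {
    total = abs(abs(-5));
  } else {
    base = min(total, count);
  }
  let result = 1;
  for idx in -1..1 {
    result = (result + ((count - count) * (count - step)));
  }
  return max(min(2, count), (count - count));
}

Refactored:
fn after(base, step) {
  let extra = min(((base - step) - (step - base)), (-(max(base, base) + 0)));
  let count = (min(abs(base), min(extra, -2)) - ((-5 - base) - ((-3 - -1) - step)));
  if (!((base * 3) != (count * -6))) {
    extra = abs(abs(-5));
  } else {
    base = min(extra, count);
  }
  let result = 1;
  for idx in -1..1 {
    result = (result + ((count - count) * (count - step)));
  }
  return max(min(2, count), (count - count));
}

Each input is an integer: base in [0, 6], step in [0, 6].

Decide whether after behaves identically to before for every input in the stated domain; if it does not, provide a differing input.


Differences: constant usage differs; and arithmetic usage differs; and local variable names differ — yet all 49 inputs agree.
verdict: equivalent


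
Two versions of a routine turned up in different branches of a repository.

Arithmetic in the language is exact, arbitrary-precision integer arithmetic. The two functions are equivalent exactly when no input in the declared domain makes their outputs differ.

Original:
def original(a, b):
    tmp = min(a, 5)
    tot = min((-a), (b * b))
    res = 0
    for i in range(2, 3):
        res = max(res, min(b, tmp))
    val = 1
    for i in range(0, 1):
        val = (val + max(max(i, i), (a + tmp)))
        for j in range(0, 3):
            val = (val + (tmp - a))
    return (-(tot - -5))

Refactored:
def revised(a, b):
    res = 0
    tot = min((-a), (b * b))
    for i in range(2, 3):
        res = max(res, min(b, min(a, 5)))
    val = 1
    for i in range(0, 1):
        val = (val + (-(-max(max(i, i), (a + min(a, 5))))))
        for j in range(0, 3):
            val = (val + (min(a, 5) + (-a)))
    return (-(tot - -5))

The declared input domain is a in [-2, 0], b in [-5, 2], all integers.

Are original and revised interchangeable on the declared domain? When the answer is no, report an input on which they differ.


Equivalent — the differences include statement counts differ, and constant usage differs, and min/max/abs usage differs, and local variable names differ, and arithmetic usage differs, yet no declared input distinguishes the two.
As a probe, take a=-2, b=0: original runs tmp becomes -2; next tot becomes 0; next res becomes 0; next at i=2:; next res becomes 0; next val becomes 1; next at i=0:; next val becomes 1; next at j=0:; next val becomes 1; next at j=1:; next val becomes 1; next at j=2:; next val becomes 1; next final value -5; revised runs res becomes 0; next tot becomes 0; next at i=2:; next res becomes 0; next val becomes 1; next at i=0:; next val becomes 1; next at j=0:; next val becomes 1; next at j=1:; next val becomes 1; next at j=2:; next val becomes 1; next final value -5; both end at -5.
Sweeping the whole domain (24 inputs) finds no disagreement.
verdict: equivalent


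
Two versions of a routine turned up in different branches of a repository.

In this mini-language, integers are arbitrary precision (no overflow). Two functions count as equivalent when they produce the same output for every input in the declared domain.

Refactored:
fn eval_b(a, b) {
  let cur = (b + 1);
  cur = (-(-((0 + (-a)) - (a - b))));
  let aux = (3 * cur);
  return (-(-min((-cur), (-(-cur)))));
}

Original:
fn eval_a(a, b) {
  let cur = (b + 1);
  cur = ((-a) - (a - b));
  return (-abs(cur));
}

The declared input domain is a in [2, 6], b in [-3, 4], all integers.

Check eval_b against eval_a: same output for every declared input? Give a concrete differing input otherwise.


Side by side, the visible changes include: constant usage differs; and local variable names differ; and min/max/abs usage differs; and arithmetic usage differs; and statement counts differ.
Spot check at a=2, b=1 — eval_a: cur := 2 | cur := -3 | result -3. eval_b: cur := 2 | cur := -3 | aux := -9 | result -3. Both give -3.
Checked all 40 inputs in the declared domain: the outputs agree on every one.
verdict: equivalent


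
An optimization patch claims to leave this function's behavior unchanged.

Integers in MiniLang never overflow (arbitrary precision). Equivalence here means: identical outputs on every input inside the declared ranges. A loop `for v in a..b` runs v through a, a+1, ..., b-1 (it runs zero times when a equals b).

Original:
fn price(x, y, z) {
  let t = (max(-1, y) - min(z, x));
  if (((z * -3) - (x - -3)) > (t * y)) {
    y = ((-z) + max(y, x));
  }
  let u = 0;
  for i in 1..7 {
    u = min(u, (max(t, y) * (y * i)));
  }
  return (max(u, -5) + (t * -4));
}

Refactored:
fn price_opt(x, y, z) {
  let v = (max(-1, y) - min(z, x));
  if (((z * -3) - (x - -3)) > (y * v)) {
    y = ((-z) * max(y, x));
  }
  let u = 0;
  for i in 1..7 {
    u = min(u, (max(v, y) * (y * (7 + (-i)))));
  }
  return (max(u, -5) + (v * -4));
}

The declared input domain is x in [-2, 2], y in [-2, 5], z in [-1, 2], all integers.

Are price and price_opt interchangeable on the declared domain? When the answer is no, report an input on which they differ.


There is a counterexample at x=-2, y=-2, z=0: -9 on one side, -4 on the other.
price: t=1, then (((z * -3) - (x - -3)) > (t * y)) is true, then y=-2, then u=0, then (i=1), then u=-2, then (i=2), then u=-4, then (i=3), then u=-6, then (i=4), then u=-8, then (i=5), then u=-10, then (i=6), then u=-12, then returns -9
price_opt: v=1, then (((z * -3) - (x - -3)) > (y * v)) is true, then y=0, then u=0, then (i=1), then u=0, then (i=2), then u=0, then (i=3), then u=0, then (i=4), then u=0, then (i=5), then u=0, then (i=6), then u=0, then returns -4
verdict: not equivalent; witness: x=-2, y=-2, z=0


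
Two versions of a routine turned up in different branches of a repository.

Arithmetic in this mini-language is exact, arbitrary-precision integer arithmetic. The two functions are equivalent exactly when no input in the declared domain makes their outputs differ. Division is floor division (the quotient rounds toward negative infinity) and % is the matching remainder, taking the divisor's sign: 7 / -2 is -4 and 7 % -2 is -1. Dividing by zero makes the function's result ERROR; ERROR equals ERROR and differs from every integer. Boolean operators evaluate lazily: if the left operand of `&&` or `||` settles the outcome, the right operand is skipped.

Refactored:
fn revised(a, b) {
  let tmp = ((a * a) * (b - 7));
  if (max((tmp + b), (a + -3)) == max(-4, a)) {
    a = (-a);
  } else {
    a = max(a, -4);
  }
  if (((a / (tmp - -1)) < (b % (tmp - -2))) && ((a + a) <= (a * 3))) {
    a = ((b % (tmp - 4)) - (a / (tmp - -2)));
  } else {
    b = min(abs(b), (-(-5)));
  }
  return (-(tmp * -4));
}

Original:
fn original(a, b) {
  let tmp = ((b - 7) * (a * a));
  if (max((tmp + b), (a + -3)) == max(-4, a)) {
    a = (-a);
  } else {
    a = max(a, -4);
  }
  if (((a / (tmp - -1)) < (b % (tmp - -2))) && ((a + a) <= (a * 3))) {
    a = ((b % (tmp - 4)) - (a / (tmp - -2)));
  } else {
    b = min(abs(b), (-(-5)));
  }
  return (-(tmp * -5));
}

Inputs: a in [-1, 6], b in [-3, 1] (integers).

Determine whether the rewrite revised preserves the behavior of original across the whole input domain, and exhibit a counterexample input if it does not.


These are not equivalent — on a=-1, b=-3 the outputs split (-50 vs -40).
original: tmp=-10, then (max((tmp + b), (a + -3)) == max(-4, a)) is false, then a=-1, then (((a / (tmp - -1)) < (b % (tmp - -2))) && ((a + a) <= (a * 3))) is false, then b=3, then returns -50
revised: tmp=-10, then (max((tmp + b), (a + -3)) == max(-4, a)) is false, then a=-1, then (((a / (tmp - -1)) < (b % (tmp - -2))) && ((a + a) <= (a * 3))) is false, then b=3, then returns -40
verdict: not equivalent; witness: a=-1, b=-3


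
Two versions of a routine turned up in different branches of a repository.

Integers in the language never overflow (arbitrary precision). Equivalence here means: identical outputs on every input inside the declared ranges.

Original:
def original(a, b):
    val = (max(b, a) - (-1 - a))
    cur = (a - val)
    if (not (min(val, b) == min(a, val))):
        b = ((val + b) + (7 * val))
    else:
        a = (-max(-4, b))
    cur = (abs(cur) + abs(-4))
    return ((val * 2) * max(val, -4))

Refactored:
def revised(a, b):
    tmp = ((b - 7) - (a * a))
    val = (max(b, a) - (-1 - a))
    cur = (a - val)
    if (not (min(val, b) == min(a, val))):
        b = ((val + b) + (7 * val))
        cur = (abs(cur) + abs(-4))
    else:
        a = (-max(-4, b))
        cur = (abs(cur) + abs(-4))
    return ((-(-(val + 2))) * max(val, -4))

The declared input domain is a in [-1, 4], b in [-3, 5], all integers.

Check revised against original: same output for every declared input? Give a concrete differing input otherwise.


Take a=-1, b=-3.
original: val = -1; cur = 0; (not (min(val, b) == min(a, val))) -> true; b = -11; cur = 4; return 2
revised: tmp = -11; val = -1; cur = 0; (not (min(val, b) == min(a, val))) -> true; b = -11; cur = 4; return -1
2 against -1: the behavior changed.
verdict: not equivalent; witness: a=-1, b=-3


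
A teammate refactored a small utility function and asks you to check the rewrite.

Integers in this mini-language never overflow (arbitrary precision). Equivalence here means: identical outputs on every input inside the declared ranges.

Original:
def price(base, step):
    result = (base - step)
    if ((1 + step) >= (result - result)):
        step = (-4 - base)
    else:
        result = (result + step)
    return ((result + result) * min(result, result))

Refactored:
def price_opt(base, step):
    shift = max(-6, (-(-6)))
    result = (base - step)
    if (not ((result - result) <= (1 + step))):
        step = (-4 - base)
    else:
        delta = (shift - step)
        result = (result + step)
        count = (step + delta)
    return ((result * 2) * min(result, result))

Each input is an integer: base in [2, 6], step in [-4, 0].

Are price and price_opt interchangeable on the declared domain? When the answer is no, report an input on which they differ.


There is a counterexample at base=2, step=-4: 8 on one side, 72 on the other.
price: result := 6 | ((1 + step) >= (result - result)): false | result := 2 | result 8
price_opt: shift := 6 | result := 6 | (not ((result - result) <= (1 + step))): true | step := -6 | result 72
verdict: not equivalent; witness: base=2, step=-4


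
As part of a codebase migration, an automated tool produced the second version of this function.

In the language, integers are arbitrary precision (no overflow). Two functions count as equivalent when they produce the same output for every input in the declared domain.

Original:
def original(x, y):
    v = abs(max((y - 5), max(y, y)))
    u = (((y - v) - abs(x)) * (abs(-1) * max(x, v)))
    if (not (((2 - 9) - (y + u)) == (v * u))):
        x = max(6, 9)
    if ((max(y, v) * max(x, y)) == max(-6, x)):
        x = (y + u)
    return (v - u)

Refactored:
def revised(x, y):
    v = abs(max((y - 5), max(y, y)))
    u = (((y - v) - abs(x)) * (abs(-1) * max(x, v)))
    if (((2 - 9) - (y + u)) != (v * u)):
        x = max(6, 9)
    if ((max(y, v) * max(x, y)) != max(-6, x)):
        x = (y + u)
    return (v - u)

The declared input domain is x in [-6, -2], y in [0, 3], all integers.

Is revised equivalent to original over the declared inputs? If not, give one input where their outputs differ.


Equivalent. The one real change (`((max(y, v) * max(x, y)) == max(-6, x))` became `((max(y, v) * max(x, y)) != max(-6, x))`) has no effect anywhere in the declared ranges.
An exhaustive pass over the 20 declared inputs shows identical outputs.
Tracing x=-4, y=3: original: v becomes 3; next u becomes -12; next (not (((2 - 9) - (y + u)) == (v * u))) evaluates to true; next x becomes 9; next ((max(y, v) * max(x, y)) == max(-6, x)) evaluates to false; next final value 15 | revised: v becomes 3; next u becomes -12; next (((2 - 9) - (y + u)) != (v * u)) evaluates to true; next x becomes 9; next ((max(y, v) * max(x, y)) != max(-6, x)) evaluates to true; next x becomes -9; next final value 15 — matching result 15.
verdict: equivalent


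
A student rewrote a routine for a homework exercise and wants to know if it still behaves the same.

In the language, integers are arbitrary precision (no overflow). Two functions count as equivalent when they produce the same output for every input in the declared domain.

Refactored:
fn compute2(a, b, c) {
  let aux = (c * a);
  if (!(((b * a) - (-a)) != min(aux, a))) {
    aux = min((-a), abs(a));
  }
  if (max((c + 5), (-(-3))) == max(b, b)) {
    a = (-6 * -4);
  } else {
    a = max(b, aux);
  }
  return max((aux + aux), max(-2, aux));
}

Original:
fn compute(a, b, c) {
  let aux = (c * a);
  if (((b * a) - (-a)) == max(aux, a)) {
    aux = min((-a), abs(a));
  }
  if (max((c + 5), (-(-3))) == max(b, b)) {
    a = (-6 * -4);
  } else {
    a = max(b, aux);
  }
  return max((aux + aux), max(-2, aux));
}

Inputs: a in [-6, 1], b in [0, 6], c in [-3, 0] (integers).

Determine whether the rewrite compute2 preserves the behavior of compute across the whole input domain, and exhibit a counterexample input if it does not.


Not equivalent: a=-6, b=0, c=-3 separates them (36 vs 12).
compute: aux=18, then (((b * a) - (-a)) == max(aux, a)) is false, then (max((c + 5), (-(-3))) == max(b, b)) is false, then a=18, then returns 36
compute2: aux=18, then (!(((b * a) - (-a)) != min(aux, a))) is true, then aux=6, then (max((c + 5), (-(-3))) == max(b, b)) is false, then a=6, then returns 12
verdict: not equivalent; witness: a=-6, b=0, c=-3


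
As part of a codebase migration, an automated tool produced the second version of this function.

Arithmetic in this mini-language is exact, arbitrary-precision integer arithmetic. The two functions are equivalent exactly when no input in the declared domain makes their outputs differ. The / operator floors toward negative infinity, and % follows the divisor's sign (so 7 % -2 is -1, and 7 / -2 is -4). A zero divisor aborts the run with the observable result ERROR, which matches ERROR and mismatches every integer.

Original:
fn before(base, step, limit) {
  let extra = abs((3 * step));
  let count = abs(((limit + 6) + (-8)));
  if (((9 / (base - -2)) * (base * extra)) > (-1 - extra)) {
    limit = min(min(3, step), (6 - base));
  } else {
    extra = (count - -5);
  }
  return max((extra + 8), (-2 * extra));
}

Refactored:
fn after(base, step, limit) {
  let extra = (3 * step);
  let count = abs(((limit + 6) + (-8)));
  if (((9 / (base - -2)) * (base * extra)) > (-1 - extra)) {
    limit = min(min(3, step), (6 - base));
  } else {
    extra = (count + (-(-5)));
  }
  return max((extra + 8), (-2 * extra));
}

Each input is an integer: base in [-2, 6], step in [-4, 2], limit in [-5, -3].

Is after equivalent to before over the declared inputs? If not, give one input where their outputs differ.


Input base=-1, step=-4, limit=-5: 20 from before versus 24 from after.
verdict: not equivalent; witness: base=-1, step=-4, limit=-5


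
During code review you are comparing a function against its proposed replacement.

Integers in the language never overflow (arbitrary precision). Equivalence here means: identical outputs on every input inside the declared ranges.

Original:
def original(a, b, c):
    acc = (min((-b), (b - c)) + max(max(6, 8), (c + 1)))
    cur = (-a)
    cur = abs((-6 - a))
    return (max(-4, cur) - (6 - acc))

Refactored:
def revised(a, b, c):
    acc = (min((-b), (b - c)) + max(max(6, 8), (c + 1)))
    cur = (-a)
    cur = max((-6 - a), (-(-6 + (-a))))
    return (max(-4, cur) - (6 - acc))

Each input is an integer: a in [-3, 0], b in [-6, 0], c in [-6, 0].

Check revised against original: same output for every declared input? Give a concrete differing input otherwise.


The two are interchangeable: arithmetic usage differs; also min/max/abs usage differs; also constant usage differs, and every declared input agrees.
Spot check at a=-3, b=-4, c=-6 — original: acc = 10; cur = 3; cur = 3; return 7. revised: acc = 10; cur = 3; cur = 3; return 7. Both give 7.
An exhaustive pass over the 196 declared inputs shows identical outputs.
verdict: equivalent


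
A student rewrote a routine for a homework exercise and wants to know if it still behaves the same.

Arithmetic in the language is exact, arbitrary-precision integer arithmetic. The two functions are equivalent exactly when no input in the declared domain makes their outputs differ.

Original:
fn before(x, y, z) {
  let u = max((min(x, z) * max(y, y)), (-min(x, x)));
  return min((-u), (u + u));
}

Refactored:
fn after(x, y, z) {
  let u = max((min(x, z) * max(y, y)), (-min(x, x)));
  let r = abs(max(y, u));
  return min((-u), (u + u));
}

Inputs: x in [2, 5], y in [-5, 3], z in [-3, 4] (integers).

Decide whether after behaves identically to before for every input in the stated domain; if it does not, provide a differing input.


The two are interchangeable: min/max/abs usage differs, plus statement counts differ, plus local variable names differ, and every declared input agrees.
One worked example (x=4, y=-2, z=-1) — before: u = 2; return -2; after: u = 2; r = 2; return -2; agreement on -2.
An exhaustive pass over the 288 declared inputs shows identical outputs.
verdict: equivalent


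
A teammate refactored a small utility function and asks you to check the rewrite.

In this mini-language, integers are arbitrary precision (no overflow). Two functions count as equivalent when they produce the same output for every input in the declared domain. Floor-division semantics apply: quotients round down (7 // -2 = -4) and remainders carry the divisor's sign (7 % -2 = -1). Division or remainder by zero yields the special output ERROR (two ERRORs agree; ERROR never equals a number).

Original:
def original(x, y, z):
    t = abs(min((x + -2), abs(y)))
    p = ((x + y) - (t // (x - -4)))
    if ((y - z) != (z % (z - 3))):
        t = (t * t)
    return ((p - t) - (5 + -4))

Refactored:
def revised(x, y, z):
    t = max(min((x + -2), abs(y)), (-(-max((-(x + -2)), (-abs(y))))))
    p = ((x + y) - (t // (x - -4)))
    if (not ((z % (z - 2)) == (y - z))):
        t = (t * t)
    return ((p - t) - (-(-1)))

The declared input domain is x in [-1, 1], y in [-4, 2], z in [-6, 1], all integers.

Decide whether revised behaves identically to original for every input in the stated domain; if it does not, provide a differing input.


Evaluate both at x=-1, y=0, z=1.
original: t = 3; p = -2; ((y - z) != (z % (z - 3))) -> false; return -6
revised: t = 3; p = -2; (not ((z % (z - 2)) == (y - z))) -> true; t = 9; return -12
-6 vs -12 — the two versions disagree here.
verdict: not equivalent; witness: x=-1, y=0, z=1
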